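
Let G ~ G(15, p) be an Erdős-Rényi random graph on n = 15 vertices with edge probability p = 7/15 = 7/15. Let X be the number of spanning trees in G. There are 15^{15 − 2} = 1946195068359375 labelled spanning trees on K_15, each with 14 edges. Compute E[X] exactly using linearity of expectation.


K_15 has 15^{15 − 2} = 1946195068359375 labelled spanning trees.
For each such spanning tree H, let X_H = 1 if all 14 edges of H are present in G. Then P[X_H = 1] = p^{14} = (7/15)^{14} = 678223072849/29192926025390625.
By linearity: E[X] = Σ_H E[X_H] = 1946195068359375 · p^{14} = 1946195068359375 · 678223072849/29192926025390625 = 678223072849/15.
Numerically: E[X] ≈ 4.52e+10.

E[X] = 1946195068359375 · (7/15)^{14} = 678223072849/15 ≈ 4.52e+10.


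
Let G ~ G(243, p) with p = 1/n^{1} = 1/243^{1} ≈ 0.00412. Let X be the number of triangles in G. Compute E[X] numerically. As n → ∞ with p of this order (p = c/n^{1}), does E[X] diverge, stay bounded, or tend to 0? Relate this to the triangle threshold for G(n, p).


Number of potential triangles: C(243, 3) = 2362041.
Each occurs with probability p³ ≈ (0.00412)³ ≈ 6.96917e-08.
By linearity: E[X] = C(243, 3)·p³ ≈ 2362041 · 6.96917e-08 ≈ 0.165.
Here α = 1, so p = 1/n is exactly at the triangle threshold p ~ 1/n. Asymptotically E[X] → c³/6 = 1³/6 = 1/6 ≈ 0.167, a bounded constant. In this regime the triangle count is asymptotically Poisson(c³/6).

E[X] ≈ 0.165; in regime p = Θ(1/n^{1}) E[X] stays bounded (at the triangle threshold p ~ 1/n).


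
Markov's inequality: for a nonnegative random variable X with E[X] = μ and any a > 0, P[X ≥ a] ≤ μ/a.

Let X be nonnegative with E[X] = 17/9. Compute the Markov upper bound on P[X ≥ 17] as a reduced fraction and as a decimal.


μ = E[X] = 17/9, a = 17.
Markov: P[X ≥ 17] ≤ μ/a = (17/9)/17 = 1/9.
Numerically: ≈ 0.111.
(Since a = 17 > μ = 1.889, the bound 1/9 is < 1 and informative.)

P[X ≥ 17] ≤ 1/9 ≈ 0.111.


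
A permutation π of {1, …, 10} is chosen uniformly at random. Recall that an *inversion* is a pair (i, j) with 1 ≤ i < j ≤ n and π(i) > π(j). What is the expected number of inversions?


Write X = Σ X_I over the C(10, 2) = 45 pairs i < j, with X_I the indicator of one inversion.
There are 45 indicators.
For each fixed pair i < j, the values π(i) and π(j) are two distinct elements of {1, …, 10} in uniformly random order; by symmetry P[π(i) > π(j)] = 1/2.
By linearity: E[X] = 45 · (1/2) = C(10, 2) · (1/2) = 45/2 = 45/2 ≈ 22.5000.

E[X] = 45/2 = 22.5000.


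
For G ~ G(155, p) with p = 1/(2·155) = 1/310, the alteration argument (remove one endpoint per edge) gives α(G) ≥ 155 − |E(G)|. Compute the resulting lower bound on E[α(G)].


E[|E(G)|] = C(155, 2)·p = 11935 · (1/310) = 77/2.
E[α(G)] ≥ n − E[|E(G)|] = 155 − 77/2 = 233/2.
Numerically: ≈ 116.500.
(This is only a lower bound; the true E[α(G)] may be larger.)

E[α(G)] ≥ 233/2 ≈ 116.500.


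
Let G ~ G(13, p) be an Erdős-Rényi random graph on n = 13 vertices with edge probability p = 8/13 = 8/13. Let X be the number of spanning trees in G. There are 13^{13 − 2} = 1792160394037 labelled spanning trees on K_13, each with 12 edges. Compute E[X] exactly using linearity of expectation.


K_13 has 13^{13 − 2} = 1792160394037 labelled spanning trees.
For each such spanning tree H, let X_H = 1 if all 12 edges of H are present in G. Then P[X_H = 1] = p^{12} = (8/13)^{12} = 68719476736/23298085122481.
By linearity of expectation: E[X] = Σ_H E[X_H] = 1792160394037 · p^{12} = 1792160394037 · 68719476736/23298085122481 = 68719476736/13.
Numerically: E[X] ≈ 5.286e+09.

E[X] = 1792160394037 · (8/13)^{12} = 68719476736/13 ≈ 5.286e+09.


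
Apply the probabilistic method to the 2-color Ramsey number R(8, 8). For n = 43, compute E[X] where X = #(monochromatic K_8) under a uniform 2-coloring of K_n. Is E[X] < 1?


E[X] = C(43, 8) · 2^{1 − 28} = 145008513 · 2^{−27} = 145008513/134217728.
As a reduced fraction: E[X] = 145008513/134217728 ≈ 1.08040.
Is E[X] < 1? NO.
Since E[X] ≥ 1, the first-moment bound is inconclusive at n = 43; it does NOT by itself certify R(8, 8) > 43.

E[X] = 145008513/134217728 ≈ 1.08040; E[X] ≥ 1; first-moment method inconclusive here.


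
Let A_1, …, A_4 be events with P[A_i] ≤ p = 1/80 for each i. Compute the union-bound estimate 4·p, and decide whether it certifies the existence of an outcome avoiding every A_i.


Union bound: P[∪_{i=1}^{4} A_i] ≤ Σ_i P[A_i] ≤ 4·p = 4·(1/80) = 1/20.
Numerically: 1/20 ≈ 0.0500000.
Is 1/20 < 1? YES.
Since P[∪ A_i] ≤ 1/20 < 1, the complement has P[∩ A_i^c] ≥ 1 − 1/20 = 19/20 > 0, so some outcome avoids every A_i.

4·p = 1/20 ≈ 0.0500000; existence CERTIFIED by the union bound.


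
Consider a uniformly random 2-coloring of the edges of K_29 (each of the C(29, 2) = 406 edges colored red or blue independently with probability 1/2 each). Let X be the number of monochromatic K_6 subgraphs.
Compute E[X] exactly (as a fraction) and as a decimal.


Let X = Σ_S X_S over the C(29, 6) = 475020 subsets S of size 6, where X_S = 1 if the K_6 on S is monochromatic.
For a fixed S, the K_6 on S has C(6, 2) = 15 edges. P[all 15 edges red] = (1/2)^15, and likewise for blue, so P[monochromatic] = 2·(1/2)^15 = 2^{1 − 15} = 1/16384.
Summing: E[X] = C(29, 6) · 2^{1 − 15} = 475020 · 1/16384 = 118755/4096.
Numerically: E[X] ≈ 28.9929.

E[X] = C(29,6)·2^(1−C(6,2)) = 118755/4096 ≈ 28.9929.


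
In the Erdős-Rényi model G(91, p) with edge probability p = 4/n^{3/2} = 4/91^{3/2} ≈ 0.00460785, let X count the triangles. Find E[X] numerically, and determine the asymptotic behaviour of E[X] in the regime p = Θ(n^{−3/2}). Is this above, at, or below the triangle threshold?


Number of potential triangles: C(91, 3) = 121485.
Each occurs with probability p³ ≈ (0.00460785)³ ≈ 9.78348782e-08.
By linearity: E[X] = C(91, 3)·p³ ≈ 121485 · 9.78348782e-08 ≈ 0.011885.
Since α = 3/2 > 1, p = c/n^{3/2} = o(1/n) is below the triangle threshold p ~ 1/n. Asymptotically E[X] ~ (c³/6)·n^{3(1−α)} = (4³/6)·n^{-1.5} → 0, so by Markov's inequality G has no triangles w.h.p.

E[X] ≈ 0.011885; in regime p = Θ(1/n^{3/2}) E[X] tends to 0 (below the triangle threshold p ~ 1/n).


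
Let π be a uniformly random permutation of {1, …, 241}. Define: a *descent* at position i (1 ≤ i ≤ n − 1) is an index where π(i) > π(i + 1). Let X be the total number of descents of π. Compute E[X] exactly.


Write X = Σ X_I over i = 1, …, 240, with X_I the indicator of one descent.
There are 240 indicators.
For each fixed i, the pair (π(i), π(i+1)) is a uniformly random ordered pair of distinct values from {1, …, 241}; by symmetry P[π(i) > π(i+1)] = 1/2.
By linearity: E[X] = 240 · (1/2) = (241 − 1) · (1/2) = 120 ≈ 120.000000.

E[X] = 120 = 120.000000.


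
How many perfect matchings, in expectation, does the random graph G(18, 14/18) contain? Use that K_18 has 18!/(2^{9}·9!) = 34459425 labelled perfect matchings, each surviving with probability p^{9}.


K_18 has 18!/(2^{9}·9!) = 34459425 labelled perfect matchings.
For each such perfect matching H, let X_H = 1 if all 9 edges of H are present in G. Then P[X_H = 1] = p^{9} = (7/9)^{9} = 40353607/387420489.
Summing the indicators: E[X] = Σ_H E[X_H] = 34459425 · p^{9} = 34459425 · 40353607/387420489 = 17167433257975/4782969.
Numerically: E[X] ≈ 3.59e+06.

E[X] = 34459425 · (7/9)^{9} = 17167433257975/4782969 ≈ 3.59e+06.


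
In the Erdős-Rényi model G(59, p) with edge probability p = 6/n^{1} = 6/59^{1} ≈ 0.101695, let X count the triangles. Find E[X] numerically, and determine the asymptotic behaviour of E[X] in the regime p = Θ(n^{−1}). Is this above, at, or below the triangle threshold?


Number of potential triangles: C(59, 3) = 32509.
Each occurs with probability p³ ≈ (0.101695)³ ≈ 1.05171415e-03.
By linearity: E[X] = C(59, 3)·p³ ≈ 32509 · 1.05171415e-03 ≈ 34.190175.
Here α = 1, so p = 6/n is exactly at the triangle threshold p ~ 1/n. Asymptotically E[X] → c³/6 = 6³/6 = 36 ≈ 36.000000, a bounded constant. In this regime the triangle count is asymptotically Poisson(c³/6).

E[X] ≈ 34.190175; in regime p = Θ(1/n^{1}) E[X] stays bounded (at the triangle threshold p ~ 1/n).


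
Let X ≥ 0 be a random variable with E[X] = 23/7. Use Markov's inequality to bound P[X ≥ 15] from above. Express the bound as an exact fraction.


μ = E[X] = 23/7, a = 15.
Markov: P[X ≥ 15] ≤ μ/a = (23/7)/15 = 23/105.
Numerically: ≈ 0.219048.
(Since a = 15 > μ = 3.285714, the bound 23/105 is < 1 and informative.)

P[X ≥ 15] ≤ 23/105 ≈ 0.219048.


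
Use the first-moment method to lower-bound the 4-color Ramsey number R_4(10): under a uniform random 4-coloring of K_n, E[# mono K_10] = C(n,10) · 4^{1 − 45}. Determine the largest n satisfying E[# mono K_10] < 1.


We need C(n, 10) · 4^{1 − 45} < 1, i.e. C(n, 10) < 4^{45 − 1} = 309485009821345068724781056.
Check values of n near the boundary:
  n = 2017: C(2017, 10) = 300324964434452596180990448; 300324964434452596180990448 < 309485009821345068724781056? YES
  n = 2018: C(2018, 10) = 301820606687612220663963508; 301820606687612220663963508 < 309485009821345068724781056? YES
  n = 2019: C(2019, 10) = 303322949179835278009229628; 303322949179835278009229628 < 309485009821345068724781056? YES
  n = 2020: C(2020, 10) = 304832018578739931133653656; 304832018578739931133653656 < 309485009821345068724781056? YES
  n = 2021: C(2021, 10) = 306347841644770462864800616; 306347841644770462864800616 < 309485009821345068724781056? YES
  n = 2022: C(2022, 10) = 307870445231474093395937796; 307870445231474093395937796 < 309485009821345068724781056? YES
  n = 2023: C(2023, 10) = 309399856285778485315440716; 309399856285778485315440716 < 309485009821345068724781056? YES
  n = 2024: C(2024, 10) = 310936101848269937576192656; 310936101848269937576192656 < 309485009821345068724781056? NO
  n = 2025: C(2025, 10) = 312479209053472269772600560; 312479209053472269772600560 < 309485009821345068724781056? NO
  n = 2026: C(2026, 10) = 314029205130126398094885285; 314029205130126398094885285 < 309485009821345068724781056? NO
The largest n with C(n, 10) < 309485009821345068724781056 is n = 2023 (where E[X] = 77349964071444621328860179/77371252455336267181195264 ≈ 0.9997). Hence R_4(10) > 2023, i.e. R_4(10) ≥ 2024.

Largest n = 2023; hence R_4(10) > 2023.


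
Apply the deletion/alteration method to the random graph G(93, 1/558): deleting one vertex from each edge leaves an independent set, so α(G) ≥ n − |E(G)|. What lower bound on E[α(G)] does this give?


E[|E(G)|] = C(93, 2)·p = 4278 · (1/558) = 23/3.
E[α(G)] ≥ n − E[|E(G)|] = 93 − 23/3 = 256/3.
Numerically: ≈ 85.333.
(This is only a lower bound; the true E[α(G)] may be larger.)

E[α(G)] ≥ 256/3 ≈ 85.333.


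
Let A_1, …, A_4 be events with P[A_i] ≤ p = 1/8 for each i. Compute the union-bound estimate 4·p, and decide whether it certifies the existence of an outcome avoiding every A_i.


Union bound: P[∪_{i=1}^{4} A_i] ≤ Σ_i P[A_i] ≤ 4·p = 4·(1/8) = 1/2.
Numerically: 1/2 ≈ 0.500.
Is 1/2 < 1? YES.
Since P[∪ A_i] ≤ 1/2 < 1, the complement has P[∩ A_i^c] ≥ 1 − 1/2 = 1/2 > 0, so some outcome avoids every A_i.

4·p = 1/2 ≈ 0.500; existence CERTIFIED by the union bound.


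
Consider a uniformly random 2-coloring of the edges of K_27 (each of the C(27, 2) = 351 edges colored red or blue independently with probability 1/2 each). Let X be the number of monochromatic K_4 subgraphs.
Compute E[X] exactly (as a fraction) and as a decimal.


Let X = Σ_S X_S over the C(27, 4) = 17550 subsets S of size 4, where X_S = 1 if the K_4 on S is monochromatic.
For a fixed S, the K_4 on S has C(4, 2) = 6 edges. P[all 6 edges red] = (1/2)^6, and likewise for blue, so P[monochromatic] = 2·(1/2)^6 = 2^{1 − 6} = 1/32.
By linearity: E[X] = C(27, 4) · 2^{1 − 6} = 17550 · 1/32 = 8775/16.
Numerically: E[X] ≈ 548.437500.

E[X] = C(27,4)·2^(1−C(4,2)) = 8775/16 ≈ 548.437500.


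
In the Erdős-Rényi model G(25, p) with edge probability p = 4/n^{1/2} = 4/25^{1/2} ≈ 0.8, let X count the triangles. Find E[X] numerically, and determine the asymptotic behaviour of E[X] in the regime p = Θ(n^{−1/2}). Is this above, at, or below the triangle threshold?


Number of potential triangles: C(25, 3) = 2300.
Each occurs with probability p³ ≈ (0.8)³ ≈ 5.1200000e-01.
By linearity: E[X] = C(25, 3)·p³ ≈ 2300 · 5.1200000e-01 ≈ 1177.60000.
Since α = 1/2 < 1, p = c/n^{1/2} ≫ 1/n is above the triangle threshold p ~ 1/n. Asymptotically E[X] ~ (c³/6)·n^{3(1−α)} = (4³/6)·n^{1.5} → ∞; triangles are abundant w.h.p.

E[X] ≈ 1177.60000; in regime p = Θ(1/n^{1/2}) E[X] diverges (above the triangle threshold p ~ 1/n).


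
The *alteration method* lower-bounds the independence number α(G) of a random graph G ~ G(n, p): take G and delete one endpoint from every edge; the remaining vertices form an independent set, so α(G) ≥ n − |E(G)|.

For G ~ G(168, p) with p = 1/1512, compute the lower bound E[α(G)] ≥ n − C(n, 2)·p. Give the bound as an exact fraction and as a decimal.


E[|E(G)|] = C(168, 2)·p = 14028 · (1/1512) = 167/18.
E[α(G)] ≥ n − E[|E(G)|] = 168 − 167/18 = 2857/18.
Numerically: ≈ 158.722222.
(This is only a lower bound; the true E[α(G)] may be larger.)

E[α(G)] ≥ 2857/18 ≈ 158.722222.


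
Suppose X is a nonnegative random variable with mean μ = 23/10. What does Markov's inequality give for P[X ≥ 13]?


μ = E[X] = 23/10, a = 13.
Markov: P[X ≥ 13] ≤ μ/a = (23/10)/13 = 23/130.
Numerically: ≈ 0.177.
(Since a = 13 > μ = 2.300, the bound 23/130 is < 1 and informative.)

P[X ≥ 13] ≤ 23/130 ≈ 0.177.


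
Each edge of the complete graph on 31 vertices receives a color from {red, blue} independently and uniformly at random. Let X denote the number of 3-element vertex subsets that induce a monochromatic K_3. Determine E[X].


Let X = Σ_S X_S over the C(31, 3) = 4495 subsets S of size 3, where X_S = 1 if the K_3 on S is monochromatic.
For a fixed S, the K_3 on S has C(3, 2) = 3 edges. P[all 3 edges red] = (1/2)^3, and likewise for blue, so P[monochromatic] = 2·(1/2)^3 = 2^{1 − 3} = 1/4.
Summing: E[X] = C(31, 3) · 2^{1 − 3} = 4495 · 1/4 = 4495/4.
Numerically: E[X] ≈ 1123.750.

E[X] = C(31,3)·2^(1−C(3,2)) = 4495/4 ≈ 1123.750.


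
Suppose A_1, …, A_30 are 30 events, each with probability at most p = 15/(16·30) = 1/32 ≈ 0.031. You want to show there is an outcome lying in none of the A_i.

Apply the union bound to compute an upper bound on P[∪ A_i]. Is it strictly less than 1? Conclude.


Union bound: P[∪_{i=1}^{30} A_i] ≤ Σ_i P[A_i] ≤ 30·p = 30·(1/32) = 15/16.
Numerically: 15/16 ≈ 0.938.
Is 15/16 < 1? YES.
Since P[∪ A_i] ≤ 15/16 < 1, the complement has P[∩ A_i^c] ≥ 1 − 15/16 = 1/16 > 0, so some outcome avoids every A_i.

30·p = 15/16 ≈ 0.938; existence CERTIFIED by the union bound.


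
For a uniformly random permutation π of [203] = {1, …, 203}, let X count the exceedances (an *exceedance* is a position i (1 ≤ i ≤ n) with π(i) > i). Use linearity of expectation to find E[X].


Write X = Σ_{i=1}^{203} X_i, where X_i = 1_{π(i) > i}.
For each fixed i, π(i) is uniform over {1, …, 203} (marginal of a uniform permutation), so P[π(i) > i] = (n − i)/n. Summing: Σ_{i=1}^{203} (n − i)/n = (0 + 1 + … + 202)/203 = 203(203 − 1)/(2·203) = (203 − 1)/2.
Hence E[X] = Σ_{i=1}^{203} (203 − i)/203 = 101 ≈ 101.000.

E[X] = 101 = 101.000.


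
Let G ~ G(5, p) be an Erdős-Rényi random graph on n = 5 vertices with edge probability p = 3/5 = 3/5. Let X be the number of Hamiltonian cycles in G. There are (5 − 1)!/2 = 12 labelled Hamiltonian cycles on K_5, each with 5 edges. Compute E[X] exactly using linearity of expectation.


K_5 has (5 − 1)!/2 = 12 labelled Hamiltonian cycles.
For each such Hamiltonian cycle H, let X_H = 1 if all 5 edges of H are present in G. Then P[X_H = 1] = p^{5} = (3/5)^{5} = 243/3125.
Summing the indicators: E[X] = Σ_H E[X_H] = 12 · p^{5} = 12 · 243/3125 = 2916/3125.
Numerically: E[X] ≈ 0.93312.

E[X] = 12 · (3/5)^{5} = 2916/3125 ≈ 0.93312.


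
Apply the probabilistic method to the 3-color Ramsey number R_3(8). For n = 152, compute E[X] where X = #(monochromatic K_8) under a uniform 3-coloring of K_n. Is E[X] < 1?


E[X] = C(152, 8) · 3^{1 − 28} = 5859727868575 · 3^{−27} = 5859727868575/7625597484987.
As a reduced fraction: E[X] = 5859727868575/7625597484987 ≈ 0.76843.
Is E[X] < 1? YES.
Since E[X] < 1, there exists a 3-coloring of K_{152} with no monochromatic K_8; hence R_3(8) > 152.

E[X] = 5859727868575/7625597484987 ≈ 0.76843; E[X] < 1, so R_3(8) > 152.


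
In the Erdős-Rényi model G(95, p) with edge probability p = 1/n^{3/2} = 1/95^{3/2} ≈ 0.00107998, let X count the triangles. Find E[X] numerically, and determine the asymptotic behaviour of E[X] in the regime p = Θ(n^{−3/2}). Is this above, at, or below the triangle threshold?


Number of potential triangles: C(95, 3) = 138415.
Each occurs with probability p³ ≈ (0.00107998)³ ≈ 1.25963226e-09.
By linearity: E[X] = C(95, 3)·p³ ≈ 138415 · 1.25963226e-09 ≈ 0.000174.
Since α = 3/2 > 1, p = c/n^{3/2} = o(1/n) is below the triangle threshold p ~ 1/n. Asymptotically E[X] ~ (c³/6)·n^{3(1−α)} = (1³/6)·n^{-1.5} → 0, so by Markov's inequality G has no triangles w.h.p.

E[X] ≈ 0.000174; in regime p = Θ(1/n^{3/2}) E[X] tends to 0 (below the triangle threshold p ~ 1/n).


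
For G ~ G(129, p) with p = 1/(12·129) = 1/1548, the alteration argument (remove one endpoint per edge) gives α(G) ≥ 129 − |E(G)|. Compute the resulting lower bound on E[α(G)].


E[|E(G)|] = C(129, 2)·p = 8256 · (1/1548) = 16/3.
E[α(G)] ≥ n − E[|E(G)|] = 129 − 16/3 = 371/3.
Numerically: ≈ 123.66667.
(This is only a lower bound; the true E[α(G)] may be larger.)

E[α(G)] ≥ 371/3 ≈ 123.66667.


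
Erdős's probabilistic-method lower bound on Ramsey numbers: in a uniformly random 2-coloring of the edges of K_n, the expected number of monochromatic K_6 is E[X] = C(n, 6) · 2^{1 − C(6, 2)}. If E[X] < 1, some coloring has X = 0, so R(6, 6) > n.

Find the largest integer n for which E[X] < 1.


We need C(n, 6) · 2^{1 − 15} < 1, i.e. C(n, 6) < 2^{15 − 1} = 16384.
Check values of n near the boundary:
  n = 11: C(11, 6) = 462; 462 < 16384? YES
  n = 12: C(12, 6) = 924; 924 < 16384? YES
  n = 13: C(13, 6) = 1716; 1716 < 16384? YES
  n = 14: C(14, 6) = 3003; 3003 < 16384? YES
  n = 15: C(15, 6) = 5005; 5005 < 16384? YES
  n = 16: C(16, 6) = 8008; 8008 < 16384? YES
  n = 17: C(17, 6) = 12376; 12376 < 16384? YES
  n = 18: C(18, 6) = 18564; 18564 < 16384? NO
  n = 19: C(19, 6) = 27132; 27132 < 16384? NO
  n = 20: C(20, 6) = 38760; 38760 < 16384? NO
The largest n with C(n, 6) < 16384 is n = 17 (where E[X] = 1547/2048 ≈ 0.755). Hence R(6, 6) > 17, i.e. R(6, 6) ≥ 18.

Largest n = 17; hence R(6, 6) > 17.


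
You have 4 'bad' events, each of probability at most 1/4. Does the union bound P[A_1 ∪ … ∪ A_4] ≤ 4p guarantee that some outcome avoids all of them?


Union bound: P[∪_{i=1}^{4} A_i] ≤ Σ_i P[A_i] ≤ 4·p = 4·(1/4) = 1.
Numerically: 1 ≈ 1.0000000.
Is 1 < 1? NO.
Since the bound 1 is ≥ 1, the union bound is uninformative here; it does NOT by itself certify existence.

4·p = 1 ≈ 1.0000000; existence NOT certified by the union bound.


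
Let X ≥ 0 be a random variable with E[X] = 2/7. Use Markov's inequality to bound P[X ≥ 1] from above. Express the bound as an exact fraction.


μ = E[X] = 2/7, a = 1.
Markov: P[X ≥ 1] ≤ μ/a = (2/7)/1 = 2/7.
Numerically: ≈ 0.285714.
(Since a = 1 > μ = 0.285714, the bound 2/7 is < 1 and informative.)

P[X ≥ 1] ≤ 2/7 ≈ 0.285714.


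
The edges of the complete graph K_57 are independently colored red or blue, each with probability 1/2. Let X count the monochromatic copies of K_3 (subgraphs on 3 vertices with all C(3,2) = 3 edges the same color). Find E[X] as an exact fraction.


Let X = Σ_S X_S over the C(57, 3) = 29260 subsets S of size 3, where X_S = 1 if the K_3 on S is monochromatic.
For a fixed S, the K_3 on S has C(3, 2) = 3 edges. P[all 3 edges red] = (1/2)^3, and likewise for blue, so P[monochromatic] = 2·(1/2)^3 = 2^{1 − 3} = 1/4.
By linearity of expectation: E[X] = C(57, 3) · 2^{1 − 3} = 29260 · 1/4 = 7315.
Numerically: E[X] ≈ 7315.000.

E[X] = C(57,3)·2^(1−C(3,2)) = 7315 ≈ 7315.000.


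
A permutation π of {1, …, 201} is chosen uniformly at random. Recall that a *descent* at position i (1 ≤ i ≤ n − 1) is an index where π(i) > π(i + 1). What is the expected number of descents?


Write X = Σ X_I over i = 1, …, 200, with X_I the indicator of one descent.
There are 200 indicators.
For each fixed i, the pair (π(i), π(i+1)) is a uniformly random ordered pair of distinct values from {1, …, 201}; by symmetry P[π(i) > π(i+1)] = 1/2.
By linearity: E[X] = 200 · (1/2) = (201 − 1) · (1/2) = 100 ≈ 100.0000.

E[X] = 100 = 100.0000.


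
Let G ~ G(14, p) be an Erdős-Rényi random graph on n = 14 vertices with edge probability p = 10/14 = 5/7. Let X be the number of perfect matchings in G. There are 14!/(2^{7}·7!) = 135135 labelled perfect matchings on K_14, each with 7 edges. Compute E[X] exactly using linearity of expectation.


K_14 has 14!/(2^{7}·7!) = 135135 labelled perfect matchings.
For each such perfect matching H, let X_H = 1 if all 7 edges of H are present in G. Then P[X_H = 1] = p^{7} = (5/7)^{7} = 78125/823543.
By linearity: E[X] = Σ_H E[X_H] = 135135 · p^{7} = 135135 · 78125/823543 = 1508203125/117649.
Numerically: E[X] ≈ 12819.5.

E[X] = 135135 · (5/7)^{7} = 1508203125/117649 ≈ 12819.5.


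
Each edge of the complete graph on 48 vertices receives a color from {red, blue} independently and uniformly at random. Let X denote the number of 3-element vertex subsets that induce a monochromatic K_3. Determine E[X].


Let X = Σ_S X_S over the C(48, 3) = 17296 subsets S of size 3, where X_S = 1 if the K_3 on S is monochromatic.
For a fixed S, the K_3 on S has C(3, 2) = 3 edges. P[all 3 edges red] = (1/2)^3, and likewise for blue, so P[monochromatic] = 2·(1/2)^3 = 2^{1 − 3} = 1/4.
By linearity: E[X] = C(48, 3) · 2^{1 − 3} = 17296 · 1/4 = 4324.
Numerically: E[X] ≈ 4324.000000.

E[X] = C(48,3)·2^(1−C(3,2)) = 4324 ≈ 4324.000000.


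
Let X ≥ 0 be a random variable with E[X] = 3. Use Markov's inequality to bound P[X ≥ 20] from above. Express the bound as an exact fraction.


μ = E[X] = 3, a = 20.
Markov: P[X ≥ 20] ≤ μ/a = (3)/20 = 3/20.
Numerically: ≈ 0.15000.
(Since a = 20 > μ = 3.00000, the bound 3/20 is < 1 and informative.)

P[X ≥ 20] ≤ 3/20 ≈ 0.15000.


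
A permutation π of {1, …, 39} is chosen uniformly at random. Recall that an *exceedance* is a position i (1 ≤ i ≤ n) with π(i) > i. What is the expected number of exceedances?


Write X = Σ_{i=1}^{39} X_i, where X_i = 1_{π(i) > i}.
For each fixed i, π(i) is uniform over {1, …, 39} (marginal of a uniform permutation), so P[π(i) > i] = (n − i)/n. Summing: Σ_{i=1}^{39} (n − i)/n = (0 + 1 + … + 38)/39 = 39(39 − 1)/(2·39) = (39 − 1)/2.
Hence E[X] = Σ_{i=1}^{39} (39 − i)/39 = 19 ≈ 19.000.

E[X] = 19 = 19.000.


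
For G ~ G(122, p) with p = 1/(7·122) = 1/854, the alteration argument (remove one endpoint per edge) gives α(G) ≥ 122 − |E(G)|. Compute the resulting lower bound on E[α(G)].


E[|E(G)|] = C(122, 2)·p = 7381 · (1/854) = 121/14.
E[α(G)] ≥ n − E[|E(G)|] = 122 − 121/14 = 1587/14.
Numerically: ≈ 113.357.
(This is only a lower bound; the true E[α(G)] may be larger.)

E[α(G)] ≥ 1587/14 ≈ 113.357.


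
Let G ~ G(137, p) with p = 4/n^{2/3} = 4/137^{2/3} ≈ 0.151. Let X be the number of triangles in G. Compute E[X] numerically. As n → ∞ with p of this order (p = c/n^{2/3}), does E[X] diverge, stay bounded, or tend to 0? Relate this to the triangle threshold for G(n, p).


Number of potential triangles: C(137, 3) = 419220.
Each occurs with probability p³ ≈ (0.151)³ ≈ 3.40988e-03.
By linearity: E[X] = C(137, 3)·p³ ≈ 419220 · 3.40988e-03 ≈ 1429.489.
Since α = 2/3 < 1, p = c/n^{2/3} ≫ 1/n is above the triangle threshold p ~ 1/n. Asymptotically E[X] ~ (c³/6)·n^{3(1−α)} = (4³/6)·n^{1} → ∞; triangles are abundant w.h.p.

E[X] ≈ 1429.489; in regime p = Θ(1/n^{2/3}) E[X] diverges (above the triangle threshold p ~ 1/n).


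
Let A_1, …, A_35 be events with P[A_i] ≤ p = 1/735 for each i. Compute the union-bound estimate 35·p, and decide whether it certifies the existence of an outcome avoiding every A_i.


Union bound: P[∪_{i=1}^{35} A_i] ≤ Σ_i P[A_i] ≤ 35·p = 35·(1/735) = 1/21.
Numerically: 1/21 ≈ 0.048.
Is 1/21 < 1? YES.
Since P[∪ A_i] ≤ 1/21 < 1, the complement has P[∩ A_i^c] ≥ 1 − 1/21 = 20/21 > 0, so some outcome avoids every A_i.

35·p = 1/21 ≈ 0.048; existence CERTIFIED by the union bound.


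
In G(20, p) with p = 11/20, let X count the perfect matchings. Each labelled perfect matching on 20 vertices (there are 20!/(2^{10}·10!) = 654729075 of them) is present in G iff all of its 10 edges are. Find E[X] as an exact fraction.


K_20 has 20!/(2^{10}·10!) = 654729075 labelled perfect matchings.
For each such perfect matching H, let X_H = 1 if all 10 edges of H are present in G. Then P[X_H = 1] = p^{10} = (11/20)^{10} = 25937424601/10240000000000.
Summing the indicators: E[X] = Σ_H E[X_H] = 654729075 · p^{10} = 654729075 · 25937424601/10240000000000 = 679279440675798963/409600000000.
Numerically: E[X] ≈ 1.658e+06.

E[X] = 654729075 · (11/20)^{10} = 679279440675798963/409600000000 ≈ 1.658e+06.


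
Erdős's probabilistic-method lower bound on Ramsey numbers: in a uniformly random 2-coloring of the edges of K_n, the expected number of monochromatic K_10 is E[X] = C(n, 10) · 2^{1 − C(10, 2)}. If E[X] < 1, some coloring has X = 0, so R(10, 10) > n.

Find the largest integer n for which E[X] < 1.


We need C(n, 10) · 2^{1 − 45} < 1, i.e. C(n, 10) < 2^{45 − 1} = 17592186044416.
Check values of n near the boundary:
  n = 97: C(97, 10) = 12576469727536; 12576469727536 < 17592186044416? YES
  n = 98: C(98, 10) = 14005614014756; 14005614014756 < 17592186044416? YES
  n = 99: C(99, 10) = 15579278510796; 15579278510796 < 17592186044416? YES
  n = 100: C(100, 10) = 17310309456440; 17310309456440 < 17592186044416? YES
  n = 101: C(101, 10) = 19212541264840; 19212541264840 < 17592186044416? NO
  n = 102: C(102, 10) = 21300860967540; 21300860967540 < 17592186044416? NO
  n = 103: C(103, 10) = 23591276125340; 23591276125340 < 17592186044416? NO
The largest n with C(n, 10) < 17592186044416 is n = 100 (where E[X] = 2163788682055/2199023255552 ≈ 0.9839772). Hence R(10, 10) > 100, i.e. R(10, 10) ≥ 101.

Largest n = 100; hence R(10, 10) > 100.


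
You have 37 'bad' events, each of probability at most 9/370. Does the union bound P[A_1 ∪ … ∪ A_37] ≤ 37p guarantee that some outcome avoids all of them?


Union bound: P[∪_{i=1}^{37} A_i] ≤ Σ_i P[A_i] ≤ 37·p = 37·(9/370) = 9/10.
Numerically: 9/10 ≈ 0.900.
Is 9/10 < 1? YES.
Since P[∪ A_i] ≤ 9/10 < 1, the complement has P[∩ A_i^c] ≥ 1 − 9/10 = 1/10 > 0, so some outcome avoids every A_i.

37·p = 9/10 ≈ 0.900; existence CERTIFIED by the union bound.


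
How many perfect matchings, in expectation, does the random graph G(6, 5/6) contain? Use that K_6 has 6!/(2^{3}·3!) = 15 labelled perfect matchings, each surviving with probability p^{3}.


K_6 has 6!/(2^{3}·3!) = 15 labelled perfect matchings.
For each such perfect matching H, let X_H = 1 if all 3 edges of H are present in G. Then P[X_H = 1] = p^{3} = (5/6)^{3} = 125/216.
By linearity of expectation: E[X] = Σ_H E[X_H] = 15 · p^{3} = 15 · 125/216 = 625/72.
Numerically: E[X] ≈ 8.68056.

E[X] = 15 · (5/6)^{3} = 625/72 ≈ 8.68056.


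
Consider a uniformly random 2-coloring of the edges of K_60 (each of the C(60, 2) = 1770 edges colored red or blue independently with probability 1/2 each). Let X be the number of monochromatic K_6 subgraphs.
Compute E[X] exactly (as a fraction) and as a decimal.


Let X = Σ_S X_S over the C(60, 6) = 50063860 subsets S of size 6, where X_S = 1 if the K_6 on S is monochromatic.
For a fixed S, the K_6 on S has C(6, 2) = 15 edges. P[all 15 edges red] = (1/2)^15, and likewise for blue, so P[monochromatic] = 2·(1/2)^15 = 2^{1 − 15} = 1/16384.
By linearity: E[X] = C(60, 6) · 2^{1 − 15} = 50063860 · 1/16384 = 12515965/4096.
Numerically: E[X] ≈ 3055.655518.

E[X] = C(60,6)·2^(1−C(6,2)) = 12515965/4096 ≈ 3055.655518.


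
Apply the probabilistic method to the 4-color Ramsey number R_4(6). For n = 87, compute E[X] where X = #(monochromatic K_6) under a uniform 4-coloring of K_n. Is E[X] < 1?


E[X] = C(87, 6) · 4^{1 − 15} = 504981379 · 4^{−14} = 504981379/268435456.
As a reduced fraction: E[X] = 504981379/268435456 ≈ 1.8812022.
Is E[X] < 1? NO.
Since E[X] ≥ 1, the first-moment bound is inconclusive at n = 87; it does NOT by itself certify R_4(6) > 87.

E[X] = 504981379/268435456 ≈ 1.8812022; E[X] ≥ 1; first-moment method inconclusive here.


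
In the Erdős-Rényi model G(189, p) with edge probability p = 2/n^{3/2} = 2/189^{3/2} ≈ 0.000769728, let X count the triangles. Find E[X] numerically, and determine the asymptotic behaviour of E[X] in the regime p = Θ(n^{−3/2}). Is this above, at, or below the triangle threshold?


Number of potential triangles: C(189, 3) = 1107414.
Each occurs with probability p³ ≈ (0.000769728)³ ≈ 4.56049379e-10.
By linearity: E[X] = C(189, 3)·p³ ≈ 1107414 · 4.56049379e-10 ≈ 0.000505.
Since α = 3/2 > 1, p = c/n^{3/2} = o(1/n) is below the triangle threshold p ~ 1/n. Asymptotically E[X] ~ (c³/6)·n^{3(1−α)} = (2³/6)·n^{-1.5} → 0, so by Markov's inequality G has no triangles w.h.p.

E[X] ≈ 0.000505; in regime p = Θ(1/n^{3/2}) E[X] tends to 0 (below the triangle threshold p ~ 1/n).


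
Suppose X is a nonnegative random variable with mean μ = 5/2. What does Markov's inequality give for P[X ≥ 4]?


μ = E[X] = 5/2, a = 4.
Markov: P[X ≥ 4] ≤ μ/a = (5/2)/4 = 5/8.
Numerically: ≈ 0.62500.
(Since a = 4 > μ = 2.50000, the bound 5/8 is < 1 and informative.)

P[X ≥ 4] ≤ 5/8 ≈ 0.62500.


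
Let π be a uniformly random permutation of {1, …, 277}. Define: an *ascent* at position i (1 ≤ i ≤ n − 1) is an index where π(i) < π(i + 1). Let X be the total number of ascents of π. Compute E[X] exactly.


Write X = Σ X_I over i = 1, …, 276, with X_I the indicator of one ascent.
There are 276 indicators.
For each fixed i, the pair (π(i), π(i+1)) is a uniformly random ordered pair of distinct values from {1, …, 277}; by symmetry P[π(i) < π(i+1)] = 1/2.
By linearity: E[X] = 276 · (1/2) = (277 − 1) · (1/2) = 138 ≈ 138.00000.

E[X] = 138 = 138.00000.


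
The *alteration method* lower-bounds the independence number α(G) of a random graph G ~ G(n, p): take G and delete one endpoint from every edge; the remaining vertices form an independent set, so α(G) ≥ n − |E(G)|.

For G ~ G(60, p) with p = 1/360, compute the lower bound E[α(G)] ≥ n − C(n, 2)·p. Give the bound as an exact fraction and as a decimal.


E[|E(G)|] = C(60, 2)·p = 1770 · (1/360) = 59/12.
E[α(G)] ≥ n − E[|E(G)|] = 60 − 59/12 = 661/12.
Numerically: ≈ 55.08333.
(This is only a lower bound; the true E[α(G)] may be larger.)

E[α(G)] ≥ 661/12 ≈ 55.08333.


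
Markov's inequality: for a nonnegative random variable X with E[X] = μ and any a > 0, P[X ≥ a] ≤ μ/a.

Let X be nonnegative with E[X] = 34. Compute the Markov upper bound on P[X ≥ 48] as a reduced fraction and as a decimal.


μ = E[X] = 34, a = 48.
Markov: P[X ≥ 48] ≤ μ/a = (34)/48 = 17/24.
Numerically: ≈ 0.708.
(Since a = 48 > μ = 34.000, the bound 17/24 is < 1 and informative.)

P[X ≥ 48] ≤ 17/24 ≈ 0.708.


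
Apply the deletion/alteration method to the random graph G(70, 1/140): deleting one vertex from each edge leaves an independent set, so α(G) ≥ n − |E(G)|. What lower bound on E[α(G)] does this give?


E[|E(G)|] = C(70, 2)·p = 2415 · (1/140) = 69/4.
E[α(G)] ≥ n − E[|E(G)|] = 70 − 69/4 = 211/4.
Numerically: ≈ 52.750.
(This is only a lower bound; the true E[α(G)] may be larger.)

E[α(G)] ≥ 211/4 ≈ 52.750.


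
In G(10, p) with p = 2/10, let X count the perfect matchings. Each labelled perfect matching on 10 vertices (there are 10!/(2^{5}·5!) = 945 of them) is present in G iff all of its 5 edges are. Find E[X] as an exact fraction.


K_10 has 10!/(2^{5}·5!) = 945 labelled perfect matchings.
For each such perfect matching H, let X_H = 1 if all 5 edges of H are present in G. Then P[X_H = 1] = p^{5} = (1/5)^{5} = 1/3125.
By linearity: E[X] = Σ_H E[X_H] = 945 · p^{5} = 945 · 1/3125 = 189/625.
Numerically: E[X] ≈ 0.3024.

E[X] = 945 · (1/5)^{5} = 189/625 ≈ 0.3024.


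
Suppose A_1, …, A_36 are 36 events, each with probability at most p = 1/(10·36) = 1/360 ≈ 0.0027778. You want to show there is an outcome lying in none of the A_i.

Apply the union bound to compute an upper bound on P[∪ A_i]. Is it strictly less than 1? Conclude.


Union bound: P[∪_{i=1}^{36} A_i] ≤ Σ_i P[A_i] ≤ 36·p = 36·(1/360) = 1/10.
Numerically: 1/10 ≈ 0.1000000.
Is 1/10 < 1? YES.
Since P[∪ A_i] ≤ 1/10 < 1, the complement has P[∩ A_i^c] ≥ 1 − 1/10 = 9/10 > 0, so some outcome avoids every A_i.

36·p = 1/10 ≈ 0.1000000; existence CERTIFIED by the union bound.


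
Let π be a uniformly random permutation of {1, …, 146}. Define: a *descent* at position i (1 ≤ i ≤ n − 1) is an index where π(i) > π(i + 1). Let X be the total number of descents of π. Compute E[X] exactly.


Write X = Σ X_I over i = 1, …, 145, with X_I the indicator of one descent.
There are 145 indicators.
For each fixed i, the pair (π(i), π(i+1)) is a uniformly random ordered pair of distinct values from {1, …, 146}; by symmetry P[π(i) > π(i+1)] = 1/2.
By linearity: E[X] = 145 · (1/2) = (146 − 1) · (1/2) = 145/2 ≈ 72.500000.

E[X] = 145/2 = 72.500000.


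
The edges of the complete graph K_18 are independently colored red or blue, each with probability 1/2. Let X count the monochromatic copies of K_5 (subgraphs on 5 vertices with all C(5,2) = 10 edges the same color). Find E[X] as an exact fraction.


Let X = Σ_S X_S over the C(18, 5) = 8568 subsets S of size 5, where X_S = 1 if the K_5 on S is monochromatic.
For a fixed S, the K_5 on S has C(5, 2) = 10 edges. P[all 10 edges red] = (1/2)^10, and likewise for blue, so P[monochromatic] = 2·(1/2)^10 = 2^{1 − 10} = 1/512.
By linearity: E[X] = C(18, 5) · 2^{1 − 10} = 8568 · 1/512 = 1071/64.
Numerically: E[X] ≈ 16.7344.

E[X] = C(18,5)·2^(1−C(5,2)) = 1071/64 ≈ 16.7344.


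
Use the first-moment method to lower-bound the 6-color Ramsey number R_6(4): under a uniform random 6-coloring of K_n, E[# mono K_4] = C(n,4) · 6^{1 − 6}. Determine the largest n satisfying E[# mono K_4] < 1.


We need C(n, 4) · 6^{1 − 6} < 1, i.e. C(n, 4) < 6^{6 − 1} = 7776.
Check values of n near the boundary:
  n = 20: C(20, 4) = 4845; 4845 < 7776? YES
  n = 21: C(21, 4) = 5985; 5985 < 7776? YES
  n = 22: C(22, 4) = 7315; 7315 < 7776? YES
  n = 23: C(23, 4) = 8855; 8855 < 7776? NO
  n = 24: C(24, 4) = 10626; 10626 < 7776? NO
  n = 25: C(25, 4) = 12650; 12650 < 7776? NO
The largest n with C(n, 4) < 7776 is n = 22 (where E[X] = 7315/7776 ≈ 0.940715). Hence R_6(4) > 22, i.e. R_6(4) ≥ 23.

Largest n = 22; hence R_6(4) > 22.


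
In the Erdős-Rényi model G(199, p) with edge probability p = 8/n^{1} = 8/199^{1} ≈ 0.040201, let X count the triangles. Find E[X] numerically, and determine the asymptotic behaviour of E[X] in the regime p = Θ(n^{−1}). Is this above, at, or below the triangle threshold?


Number of potential triangles: C(199, 3) = 1293699.
Each occurs with probability p³ ≈ (0.040201)³ ≈ 6.49696806e-05.
By linearity: E[X] = C(199, 3)·p³ ≈ 1293699 · 6.49696806e-05 ≈ 84.051211.
Here α = 1, so p = 8/n is exactly at the triangle threshold p ~ 1/n. Asymptotically E[X] → c³/6 = 8³/6 = 256/3 ≈ 85.333333, a bounded constant. In this regime the triangle count is asymptotically Poisson(c³/6).

E[X] ≈ 84.051211; in regime p = Θ(1/n^{1}) E[X] stays bounded (at the triangle threshold p ~ 1/n).


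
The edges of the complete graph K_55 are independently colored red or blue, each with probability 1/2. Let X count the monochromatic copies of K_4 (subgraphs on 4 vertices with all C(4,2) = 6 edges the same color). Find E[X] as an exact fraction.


Let X = Σ_S X_S over the C(55, 4) = 341055 subsets S of size 4, where X_S = 1 if the K_4 on S is monochromatic.
For a fixed S, the K_4 on S has C(4, 2) = 6 edges. P[all 6 edges red] = (1/2)^6, and likewise for blue, so P[monochromatic] = 2·(1/2)^6 = 2^{1 − 6} = 1/32.
By linearity of expectation: E[X] = C(55, 4) · 2^{1 − 6} = 341055 · 1/32 = 341055/32.
Numerically: E[X] ≈ 10657.96875.

E[X] = C(55,4)·2^(1−C(4,2)) = 341055/32 ≈ 10657.96875.


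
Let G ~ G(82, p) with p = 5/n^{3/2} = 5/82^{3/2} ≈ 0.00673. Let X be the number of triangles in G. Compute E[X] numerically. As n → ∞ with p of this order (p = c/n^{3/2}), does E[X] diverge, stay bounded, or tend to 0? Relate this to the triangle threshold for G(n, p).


Number of potential triangles: C(82, 3) = 88560.
Each occurs with probability p³ ≈ (0.00673)³ ≈ 3.05315e-07.
By linearity: E[X] = C(82, 3)·p³ ≈ 88560 · 3.05315e-07 ≈ 0.027.
Since α = 3/2 > 1, p = c/n^{3/2} = o(1/n) is below the triangle threshold p ~ 1/n. Asymptotically E[X] ~ (c³/6)·n^{3(1−α)} = (5³/6)·n^{-1.5} → 0, so by Markov's inequality G has no triangles w.h.p.

E[X] ≈ 0.027; in regime p = Θ(1/n^{3/2}) E[X] tends to 0 (below the triangle threshold p ~ 1/n).


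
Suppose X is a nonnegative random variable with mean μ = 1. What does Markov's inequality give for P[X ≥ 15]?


μ = E[X] = 1, a = 15.
Markov: P[X ≥ 15] ≤ μ/a = (1)/15 = 1/15.
Numerically: ≈ 0.066667.
(Since a = 15 > μ = 1.000000, the bound 1/15 is < 1 and informative.)

P[X ≥ 15] ≤ 1/15 ≈ 0.066667.


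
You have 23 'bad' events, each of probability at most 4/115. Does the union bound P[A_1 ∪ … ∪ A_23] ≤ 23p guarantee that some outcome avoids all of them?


Union bound: P[∪_{i=1}^{23} A_i] ≤ Σ_i P[A_i] ≤ 23·p = 23·(4/115) = 4/5.
Numerically: 4/5 ≈ 0.8000.
Is 4/5 < 1? YES.
Since P[∪ A_i] ≤ 4/5 < 1, the complement has P[∩ A_i^c] ≥ 1 − 4/5 = 1/5 > 0, so some outcome avoids every A_i.

23·p = 4/5 ≈ 0.8000; existence CERTIFIED by the union bound.


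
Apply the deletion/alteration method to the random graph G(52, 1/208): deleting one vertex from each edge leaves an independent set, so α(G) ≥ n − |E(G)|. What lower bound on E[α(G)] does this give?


E[|E(G)|] = C(52, 2)·p = 1326 · (1/208) = 51/8.
E[α(G)] ≥ n − E[|E(G)|] = 52 − 51/8 = 365/8.
Numerically: ≈ 45.625.
(This is only a lower bound; the true E[α(G)] may be larger.)

E[α(G)] ≥ 365/8 ≈ 45.625.


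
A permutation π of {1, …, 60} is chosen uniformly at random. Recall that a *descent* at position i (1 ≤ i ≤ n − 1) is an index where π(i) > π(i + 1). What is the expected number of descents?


Write X = Σ X_I over i = 1, …, 59, with X_I the indicator of one descent.
There are 59 indicators.
For each fixed i, the pair (π(i), π(i+1)) is a uniformly random ordered pair of distinct values from {1, …, 60}; by symmetry P[π(i) > π(i+1)] = 1/2.
By linearity: E[X] = 59 · (1/2) = (60 − 1) · (1/2) = 59/2 ≈ 29.500.

E[X] = 59/2 = 29.500.


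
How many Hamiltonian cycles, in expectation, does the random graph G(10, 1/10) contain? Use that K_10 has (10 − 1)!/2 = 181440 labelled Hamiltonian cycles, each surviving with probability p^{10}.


K_10 has (10 − 1)!/2 = 181440 labelled Hamiltonian cycles.
For each such Hamiltonian cycle H, let X_H = 1 if all 10 edges of H are present in G. Then P[X_H = 1] = p^{10} = (1/10)^{10} = 1/10000000000.
Summing the indicators: E[X] = Σ_H E[X_H] = 181440 · p^{10} = 181440 · 1/10000000000 = 567/31250000.
Numerically: E[X] ≈ 1.814e-05.

E[X] = 181440 · (1/10)^{10} = 567/31250000 ≈ 1.814e-05.
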